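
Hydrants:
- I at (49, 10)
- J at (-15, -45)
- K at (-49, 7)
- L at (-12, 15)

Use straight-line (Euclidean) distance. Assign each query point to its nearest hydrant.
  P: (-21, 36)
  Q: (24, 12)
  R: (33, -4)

P→L; Q→I; R→I

P at (-21, 36):
  I: √((70)² + (-26)²) = √(4900.000 + 676.000) = 74.7
  J: √((6)² + (-81)²) = √(36.000 + 6561.000) = 81.2
  K: √((-28)² + (-29)²) = √(784.000 + 841.000) = 40.3
  L: √((9)² + (-21)²) = √(81.000 + 441.000) = 22.8
  → nearest: L (22.8)
Q at (24, 12):
  I: √((25)² + (-2)²) = √(625.000 + 4.000) = 25.1
  J: √((-39)² + (-57)²) = √(1521.000 + 3249.000) = 69.1
  K: √((-73)² + (-5)²) = √(5329.000 + 25.000) = 73.2
  L: √((-36)² + (3)²) = √(1296.000 + 9.000) = 36.1
  → nearest: I (25.1)
R at (33, -4):
  I: √((16)² + (14)²) = √(256.000 + 196.000) = 21.3
  J: √((-48)² + (-41)²) = √(2304.000 + 1681.000) = 63.1
  K: √((-82)² + (11)²) = √(6724.000 + 121.000) = 82.7
  L: √((-45)² + (19)²) = √(2025.000 + 361.000) = 48.8
  → nearest: I (21.3)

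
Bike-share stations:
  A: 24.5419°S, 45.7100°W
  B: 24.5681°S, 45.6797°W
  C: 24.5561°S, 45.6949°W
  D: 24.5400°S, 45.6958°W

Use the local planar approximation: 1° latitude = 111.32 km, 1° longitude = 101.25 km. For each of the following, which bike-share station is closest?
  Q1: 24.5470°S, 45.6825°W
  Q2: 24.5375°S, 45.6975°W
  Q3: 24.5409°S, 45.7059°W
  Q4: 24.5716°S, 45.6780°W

Q1 at 24.5470°S, 45.6825°W:
  A: √((0.0051·111.32)² + (-0.0275·101.25)²) = √(0.322320 + 7.752744) = 2.8417 km
  B: √((-0.0211·111.32)² + (0.0028·101.25)²) = √(5.517106 + 0.080372) = 2.3659 km
  C: √((-0.0091·111.32)² + (-0.0124·101.25)²) = √(1.026193 + 1.576280) = 1.6132 km
  D: √((0.0070·111.32)² + (-0.0133·101.25)²) = √(0.607215 + 1.813399) = 1.5558 km
  → nearest: D (1.5558 km)
Q2 at 24.5375°S, 45.6975°W:
  A: √((-0.0044·111.32)² + (-0.0125·101.25)²) = √(0.239912 + 1.601807) = 1.3571 km
  B: √((-0.0306·111.32)² + (0.0178·101.25)²) = √(11.603506 + 3.248105) = 3.8538 km
  C: √((-0.0186·111.32)² + (0.0026·101.25)²) = √(4.287186 + 0.069301) = 2.0872 km
  D: √((-0.0025·111.32)² + (0.0017·101.25)²) = √(0.077451 + 0.029627) = 0.3272 km
  → nearest: D (0.3272 km)
Q3 at 24.5409°S, 45.7059°W:
  A: √((-0.0010·111.32)² + (-0.0041·101.25)²) = √(0.012392 + 0.172329) = 0.4298 km
  B: √((-0.0272·111.32)² + (0.0262·101.25)²) = √(9.168203 + 7.037083) = 4.0256 km
  C: √((-0.0152·111.32)² + (0.0110·101.25)²) = √(2.863081 + 1.240439) = 2.0257 km
  D: √((0.0009·111.32)² + (0.0101·101.25)²) = √(0.010038 + 1.045762) = 1.0275 km
  → nearest: A (0.4298 km)
Q4 at 24.5716°S, 45.6780°W:
  A: √((0.0297·111.32)² + (-0.0320·101.25)²) = √(10.930985 + 10.497600) = 4.6291 km
  B: √((0.0035·111.32)² + (-0.0017·101.25)²) = √(0.151804 + 0.029627) = 0.4259 km
  C: √((0.0155·111.32)² + (-0.0169·101.25)²) = √(2.977212 + 2.927949) = 2.4301 km
  D: √((0.0316·111.32)² + (-0.0178·101.25)²) = √(12.374298 + 3.248105) = 3.9525 km
  → nearest: B (0.4259 km)

Q1→D; Q2→D; Q3→A; Q4→B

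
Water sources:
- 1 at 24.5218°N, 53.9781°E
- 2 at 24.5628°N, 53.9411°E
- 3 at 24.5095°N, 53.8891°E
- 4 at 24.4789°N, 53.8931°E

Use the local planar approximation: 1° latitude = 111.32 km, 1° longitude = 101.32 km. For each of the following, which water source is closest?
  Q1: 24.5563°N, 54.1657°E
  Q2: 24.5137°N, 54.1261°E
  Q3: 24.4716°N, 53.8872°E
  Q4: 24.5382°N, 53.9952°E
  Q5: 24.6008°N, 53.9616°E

Q1→1; Q2→1; Q3→4; Q4→1; Q5→2

Q1 at 24.5563°N, 54.1657°E:
  1: √((-0.0345·111.32)² + (-0.1876·101.32)²) = √(14.749747 + 361.290074) = 19.3917 km
  2: √((0.0065·111.32)² + (-0.2246·101.32)²) = √(0.523568 + 517.857018) = 22.7680 km
  3: √((-0.0468·111.32)² + (-0.2766·101.32)²) = √(27.141766 + 785.406903) = 28.5052 km
  4: √((-0.0774·111.32)² + (-0.2726·101.32)²) = √(74.238351 + 762.855120) = 28.9326 km
  → nearest: 1 (19.3917 km)
Q2 at 24.5137°N, 54.1261°E:
  1: √((0.0081·111.32)² + (-0.1480·101.32)²) = √(0.813048 + 224.860822) = 15.0224 km
  2: √((0.0491·111.32)² + (-0.1850·101.32)²) = √(29.875101 + 351.345034) = 19.5249 km
  3: √((-0.0042·111.32)² + (-0.2370·101.32)²) = √(0.218597 + 576.616485) = 24.0174 km
  4: √((-0.0348·111.32)² + (-0.2330·101.32)²) = √(15.007380 + 557.316889) = 23.9233 km
  → nearest: 1 (15.0224 km)
Q3 at 24.4716°N, 53.8872°E:
  1: √((0.0502·111.32)² + (0.0909·101.32)²) = √(31.228695 + 84.823879) = 10.7728 km
  2: √((0.0912·111.32)² + (0.0539·101.32)²) = √(103.070901 + 29.824137) = 11.5280 km
  3: √((0.0379·111.32)² + (0.0019·101.32)²) = √(17.800197 + 0.037059) = 4.2234 km
  4: √((0.0073·111.32)² + (0.0059·101.32)²) = √(0.660377 + 0.357350) = 1.0088 km
  → nearest: 4 (1.0088 km)
Q4 at 24.5382°N, 53.9952°E:
  1: √((-0.0164·111.32)² + (-0.0171·101.32)²) = √(3.332991 + 3.001806) = 2.5169 km
  2: √((0.0246·111.32)² + (-0.0541·101.32)²) = √(7.499229 + 30.045878) = 6.1274 km
  3: √((-0.0287·111.32)² + (-0.1061·101.32)²) = √(10.207284 + 115.563618) = 11.2148 km
  4: √((-0.0593·111.32)² + (-0.1021·101.32)²) = √(43.576845 + 107.014308) = 12.2716 km
  → nearest: 1 (2.5169 km)
Q5 at 24.6008°N, 53.9616°E:
  1: √((-0.0790·111.32)² + (0.0165·101.32)²) = √(77.339361 + 2.794848) = 8.9518 km
  2: √((-0.0380·111.32)² + (-0.0205·101.32)²) = √(17.894254 + 4.314178) = 4.7126 km
  3: √((-0.0913·111.32)² + (-0.0725·101.32)²) = √(103.297057 + 53.959308) = 12.5402 km
  4: √((-0.1219·111.32)² + (-0.0685·101.32)²) = √(184.142403 + 48.169430) = 15.2418 km
  → nearest: 2 (4.7126 km)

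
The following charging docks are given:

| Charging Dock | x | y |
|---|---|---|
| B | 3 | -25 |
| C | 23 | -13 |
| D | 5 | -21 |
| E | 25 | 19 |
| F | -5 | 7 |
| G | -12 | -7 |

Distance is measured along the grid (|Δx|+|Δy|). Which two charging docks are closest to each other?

Pairwise distances:
B–C: 32
B–D: 6
B–E: 66
B–F: 40
B–G: 33
C–D: 26
C–E: 34
C–F: 48
C–G: 41
D–E: 60
D–F: 38
D–G: 31
E–F: 42
E–G: 63
F–G: 21
Closest pair: B–D at 6.

B and D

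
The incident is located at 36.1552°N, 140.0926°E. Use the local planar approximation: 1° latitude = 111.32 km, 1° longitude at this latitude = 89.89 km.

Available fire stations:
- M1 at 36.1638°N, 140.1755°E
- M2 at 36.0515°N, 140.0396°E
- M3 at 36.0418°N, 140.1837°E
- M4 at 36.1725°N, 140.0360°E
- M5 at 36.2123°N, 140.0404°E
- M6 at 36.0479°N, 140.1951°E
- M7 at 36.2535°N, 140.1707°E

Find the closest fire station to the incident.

Distances from 36.1552°N, 140.0926°E:
M1: 7.5131 km
M2: 12.4883 km
M3: 15.0472 km
M4: 5.4401 km
M5: 7.9007 km
M6: 15.0853 km
M7: 13.0012 km
Minimum: M4 at 5.4401 km.

M4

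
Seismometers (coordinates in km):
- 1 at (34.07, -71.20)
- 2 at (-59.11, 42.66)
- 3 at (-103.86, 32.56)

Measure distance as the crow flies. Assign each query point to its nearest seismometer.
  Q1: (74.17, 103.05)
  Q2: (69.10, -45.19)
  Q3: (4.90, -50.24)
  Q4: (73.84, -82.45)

Q1 at (74.17, 103.05):
  1: 178.80 km
  2: 146.32 km
  3: 191.48 km
  → nearest: 2 (146.32 km)
Q2 at (69.10, -45.19):
  1: 43.63 km
  2: 155.42 km
  3: 189.63 km
  → nearest: 1 (43.63 km)
Q3 at (4.90, -50.24):
  1: 35.92 km
  2: 112.82 km
  3: 136.69 km
  → nearest: 1 (35.92 km)
Q4 at (73.84, -82.45):
  1: 41.33 km
  2: 182.56 km
  3: 211.67 km
  → nearest: 1 (41.33 km)

Q1→2; Q2→1; Q3→1; Q4→1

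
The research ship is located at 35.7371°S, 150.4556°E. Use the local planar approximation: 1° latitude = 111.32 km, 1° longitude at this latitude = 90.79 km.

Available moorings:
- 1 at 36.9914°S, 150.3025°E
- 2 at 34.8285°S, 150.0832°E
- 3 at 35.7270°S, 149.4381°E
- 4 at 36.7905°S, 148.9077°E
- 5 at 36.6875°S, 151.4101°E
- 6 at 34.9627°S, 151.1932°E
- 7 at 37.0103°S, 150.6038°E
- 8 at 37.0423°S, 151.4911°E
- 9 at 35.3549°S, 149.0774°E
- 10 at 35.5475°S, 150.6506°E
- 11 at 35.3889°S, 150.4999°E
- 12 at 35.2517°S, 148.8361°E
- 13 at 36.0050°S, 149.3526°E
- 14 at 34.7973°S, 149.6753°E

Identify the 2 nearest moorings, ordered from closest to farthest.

Distances from 35.7371°S, 150.4556°E:
1: √((-1.2543·111.32)² + (-0.1531·90.79)²) = √(19496.167162 + 193.208582) = 140.3188 km
2: √((0.9086·111.32)² + (-0.3724·90.79)²) = √(10230.382231 + 1143.129354) = 106.6467 km
3: √((0.0101·111.32)² + (-1.0175·90.79)²) = √(1.264122 + 8533.847308) = 92.3857 km
4: √((-1.0534·111.32)² + (-1.5479·90.79)²) = √(13750.960146 + 19749.760466) = 183.0320 km
5: √((-0.9504·111.32)² + (0.9545·90.79)²) = √(11193.328527 + 7509.791813) = 136.7594 km
6: √((0.7744·111.32)² + (0.7376·90.79)²) = √(7431.510298 + 4484.539445) = 109.1607 km
7: √((-1.2732·111.32)² + (0.1482·90.79)²) = √(20088.136706 + 181.039124) = 142.3699 km
8: √((-1.3052·111.32)² + (1.0355·90.79)²) = √(21110.597505 + 8838.452630) = 173.0579 km
9: √((0.3822·111.32)² + (-1.3782·90.79)²) = √(1810.205003 + 15656.710573) = 132.1625 km
10: √((0.1896·111.32)² + (0.1950·90.79)²) = √(445.474718 + 313.433386) = 27.5483 km
11: √((0.3482·111.32)² + (0.0443·90.79)²) = √(1502.463495 + 16.176460) = 38.9697 km
12: √((0.4854·111.32)² + (-1.6195·90.79)²) = √(2919.751830 + 21619.116254) = 156.6489 km
13: √((-0.2679·111.32)² + (-1.1030·90.79)²) = √(889.389141 + 10028.293985) = 104.4877 km
14: √((0.9398·111.32)² + (-0.7803·90.79)²) = √(10945.038075 + 5018.792566) = 126.3481 km
Sorted: 10 (27.5483 km) < 11 (38.9697 km) < 3 (92.3857 km) < 13 (104.4877 km) < …

10, 11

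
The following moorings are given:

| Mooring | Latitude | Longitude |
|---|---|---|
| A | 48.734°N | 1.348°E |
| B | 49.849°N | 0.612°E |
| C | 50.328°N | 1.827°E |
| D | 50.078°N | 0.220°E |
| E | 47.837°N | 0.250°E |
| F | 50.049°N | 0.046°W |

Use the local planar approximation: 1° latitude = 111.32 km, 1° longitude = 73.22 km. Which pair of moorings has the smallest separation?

D and F

Pairwise distances:
A–B: √((1.115·111.32)² + (-0.736·73.22)²) = √(15406.22124 + 2904.12348) = 135.316 km
A–C: √((1.594·111.32)² + (0.479·73.22)²) = √(31486.40153 + 1230.07184) = 180.877 km
A–D: √((1.344·111.32)² + (-1.128·73.22)²) = √(22384.37293 + 6821.46489) = 170.897 km
A–E: √((-0.897·111.32)² + (-1.098·73.22)²) = √(9970.82930 + 6463.44607) = 128.196 km
A–F: √((1.315·111.32)² + (-1.394·73.22)²) = √(21428.80244 + 10418.01544) = 178.457 km
B–C: √((0.479·111.32)² + (1.215·73.22)²) = √(2843.26554 + 7914.29082) = 103.719 km
B–D: √((0.229·111.32)² + (-0.392·73.22)²) = √(649.85634 + 823.81858) = 38.388 km
B–E: √((-2.012·111.32)² + (-0.362·73.22)²) = √(50165.17690 + 702.54895) = 225.539 km
B–F: √((0.200·111.32)² + (-0.658·73.22)²) = √(495.68570 + 2321.19292) = 53.074 km
C–D: √((-0.250·111.32)² + (-1.607·73.22)²) = √(774.50890 + 13844.94397) = 120.911 km
C–E: √((-2.491·111.32)² + (-1.577·73.22)²) = √(76894.24736 + 13332.84517) = 300.378 km
C–F: √((-0.279·111.32)² + (-1.873·73.22)²) = √(964.61676 + 18807.67034) = 140.614 km
D–E: √((-2.241·111.32)² + (0.030·73.22)²) = √(62234.34290 + 4.82505) = 249.478 km
D–F: √((-0.029·111.32)² + (-0.266·73.22)²) = √(10.42179 + 379.33483) = 19.742 km
E–F: √((2.212·111.32)² + (-0.296·73.22)²) = √(60634.05880 + 469.72413) = 247.192 km
Closest pair: D–F at 19.742 km.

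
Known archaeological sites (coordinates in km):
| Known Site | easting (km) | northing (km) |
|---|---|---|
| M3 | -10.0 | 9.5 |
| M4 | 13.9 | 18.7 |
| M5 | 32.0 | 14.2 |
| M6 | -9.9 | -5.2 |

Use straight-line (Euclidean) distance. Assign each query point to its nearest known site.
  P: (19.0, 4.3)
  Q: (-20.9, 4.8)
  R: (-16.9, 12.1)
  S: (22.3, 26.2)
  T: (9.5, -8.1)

P→M4; Q→M3; R→M3; S→M4; T→M6

P at (19.0, 4.3):
  M3: √((-29.0)² + (5.2)²) = √(841.000 + 27.040) = 29.5 km
  M4: √((-5.1)² + (14.4)²) = √(26.010 + 207.360) = 15.3 km
  M5: √((13.0)² + (9.9)²) = √(169.000 + 98.010) = 16.3 km
  M6: √((-28.9)² + (-9.5)²) = √(835.210 + 90.250) = 30.4 km
  → nearest: M4 (15.3 km)
Q at (-20.9, 4.8):
  M3: √((10.9)² + (4.7)²) = √(118.810 + 22.090) = 11.9 km
  M4: √((34.8)² + (13.9)²) = √(1211.040 + 193.210) = 37.5 km
  M5: √((52.9)² + (9.4)²) = √(2798.410 + 88.360) = 53.7 km
  M6: √((11.0)² + (-10.0)²) = √(121.000 + 100.000) = 14.9 km
  → nearest: M3 (11.9 km)
R at (-16.9, 12.1):
  M3: √((6.9)² + (-2.6)²) = √(47.610 + 6.760) = 7.4 km
  M4: √((30.8)² + (6.6)²) = √(948.640 + 43.560) = 31.5 km
  M5: √((48.9)² + (2.1)²) = √(2391.210 + 4.410) = 48.9 km
  M6: √((7.0)² + (-17.3)²) = √(49.000 + 299.290) = 18.7 km
  → nearest: M3 (7.4 km)
S at (22.3, 26.2):
  M3: √((-32.3)² + (-16.7)²) = √(1043.290 + 278.890) = 36.4 km
  M4: √((-8.4)² + (-7.5)²) = √(70.560 + 56.250) = 11.3 km
  M5: √((9.7)² + (-12.0)²) = √(94.090 + 144.000) = 15.4 km
  M6: √((-32.2)² + (-31.4)²) = √(1036.840 + 985.960) = 45.0 km
  → nearest: M4 (11.3 km)
T at (9.5, -8.1):
  M3: √((-19.5)² + (17.6)²) = √(380.250 + 309.760) = 26.3 km
  M4: √((4.4)² + (26.8)²) = √(19.360 + 718.240) = 27.2 km
  M5: √((22.5)² + (22.3)²) = √(506.250 + 497.290) = 31.7 km
  M6: √((-19.4)² + (2.9)²) = √(376.360 + 8.410) = 19.6 km
  → nearest: M6 (19.6 km)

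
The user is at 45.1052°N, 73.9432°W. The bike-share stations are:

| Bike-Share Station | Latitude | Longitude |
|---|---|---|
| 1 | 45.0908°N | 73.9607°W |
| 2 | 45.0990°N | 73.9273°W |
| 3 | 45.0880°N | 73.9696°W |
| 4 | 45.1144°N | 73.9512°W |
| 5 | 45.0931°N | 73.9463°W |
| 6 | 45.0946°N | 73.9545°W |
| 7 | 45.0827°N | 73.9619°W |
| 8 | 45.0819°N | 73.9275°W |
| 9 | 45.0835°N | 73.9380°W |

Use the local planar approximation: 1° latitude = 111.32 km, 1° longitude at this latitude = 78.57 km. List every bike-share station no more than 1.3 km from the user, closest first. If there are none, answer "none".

4

Distances from 45.1052°N, 73.9432°W:
1: 2.1119 km
2: 1.4272 km
3: 2.8229 km
4: 1.2016 km
5: 1.3688 km
6: 1.4767 km
7: 2.9038 km
8: 2.8721 km
9: 2.4500 km
Threshold 1.3 km: 4 (1.2016 km) is within range.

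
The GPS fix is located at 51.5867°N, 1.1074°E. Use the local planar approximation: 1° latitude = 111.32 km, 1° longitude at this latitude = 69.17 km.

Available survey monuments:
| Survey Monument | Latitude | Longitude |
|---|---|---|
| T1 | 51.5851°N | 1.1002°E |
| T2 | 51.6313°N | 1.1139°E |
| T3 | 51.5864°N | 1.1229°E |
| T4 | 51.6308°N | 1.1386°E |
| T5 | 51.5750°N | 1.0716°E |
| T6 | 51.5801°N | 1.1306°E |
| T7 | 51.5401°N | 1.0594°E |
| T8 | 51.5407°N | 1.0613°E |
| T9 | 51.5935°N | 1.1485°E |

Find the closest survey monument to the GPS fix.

Distances from 51.5867°N, 1.1074°E:
T1: √((-0.0016·111.32)² + (-0.0072·69.17)²) = √(0.031724 + 0.248028) = 0.5289 km
T2: √((0.0446·111.32)² + (0.0065·69.17)²) = √(24.649954 + 0.202145) = 4.9852 km
T3: √((-0.0003·111.32)² + (0.0155·69.17)²) = √(0.001115 + 1.149473) = 1.0727 km
T4: √((0.0441·111.32)² + (0.0312·69.17)²) = √(24.100362 + 4.657413) = 5.3626 km
T5: √((-0.0117·111.32)² + (-0.0358·69.17)²) = √(1.696360 + 6.131992) = 2.7979 km
T6: √((-0.0066·111.32)² + (0.0232·69.17)²) = √(0.539802 + 2.575203) = 1.7649 km
T7: √((-0.0466·111.32)² + (-0.0480·69.17)²) = √(26.910281 + 11.023462) = 6.1590 km
T8: √((-0.0460·111.32)² + (-0.0461·69.17)²) = √(26.221773 + 10.168044) = 6.0324 km
T9: √((0.0068·111.32)² + (0.0411·69.17)²) = √(0.573013 + 8.082006) = 2.9419 km
Minimum: T1 at 0.5289 km.

T1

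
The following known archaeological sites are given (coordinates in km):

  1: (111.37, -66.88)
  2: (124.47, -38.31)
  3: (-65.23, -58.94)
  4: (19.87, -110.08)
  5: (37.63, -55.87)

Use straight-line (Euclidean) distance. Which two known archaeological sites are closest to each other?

1 and 2

Pairwise distances:
1–2: √((13.10)² + (28.57)²) = √(171.6100 + 816.2449) = 31.43 km
1–3: √((-176.60)² + (7.94)²) = √(31187.5600 + 63.0436) = 176.78 km
1–4: √((-91.50)² + (-43.20)²) = √(8372.2500 + 1866.2400) = 101.19 km
1–5: √((-73.74)² + (11.01)²) = √(5437.5876 + 121.2201) = 74.56 km
2–3: √((-189.70)² + (-20.63)²) = √(35986.0900 + 425.5969) = 190.82 km
2–4: √((-104.60)² + (-71.77)²) = √(10941.1600 + 5150.9329) = 126.85 km
2–5: √((-86.84)² + (-17.56)²) = √(7541.1856 + 308.3536) = 88.60 km
3–4: √((85.10)² + (-51.14)²) = √(7242.0100 + 2615.2996) = 99.28 km
3–5: √((102.86)² + (3.07)²) = √(10580.1796 + 9.4249) = 102.91 km
4–5: √((17.76)² + (54.21)²) = √(315.4176 + 2938.7241) = 57.05 km
Closest pair: 1–2 at 31.43 km.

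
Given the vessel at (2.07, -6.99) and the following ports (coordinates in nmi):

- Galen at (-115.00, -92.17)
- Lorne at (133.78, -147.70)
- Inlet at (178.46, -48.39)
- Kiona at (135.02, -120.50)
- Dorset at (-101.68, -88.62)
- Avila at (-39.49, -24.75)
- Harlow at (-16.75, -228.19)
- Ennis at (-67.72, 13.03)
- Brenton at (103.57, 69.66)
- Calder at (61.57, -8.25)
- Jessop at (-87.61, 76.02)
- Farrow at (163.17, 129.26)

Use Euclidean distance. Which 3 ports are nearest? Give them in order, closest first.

Avila, Calder, Ennis

Distances from (2.07, -6.99):
Galen: 144.78 nmi
Lorne: 192.74 nmi
Inlet: 181.18 nmi
Kiona: 174.81 nmi
Dorset: 132.01 nmi
Avila: 45.20 nmi
Harlow: 222.00 nmi
Ennis: 72.60 nmi
Brenton: 127.19 nmi
Calder: 59.51 nmi
Jessop: 122.20 nmi
Farrow: 210.99 nmi
Sorted: Avila (45.20 nmi) < Calder (59.51 nmi) < Ennis (72.60 nmi) < Jessop (122.20 nmi) < Brenton (127.19 nmi) < …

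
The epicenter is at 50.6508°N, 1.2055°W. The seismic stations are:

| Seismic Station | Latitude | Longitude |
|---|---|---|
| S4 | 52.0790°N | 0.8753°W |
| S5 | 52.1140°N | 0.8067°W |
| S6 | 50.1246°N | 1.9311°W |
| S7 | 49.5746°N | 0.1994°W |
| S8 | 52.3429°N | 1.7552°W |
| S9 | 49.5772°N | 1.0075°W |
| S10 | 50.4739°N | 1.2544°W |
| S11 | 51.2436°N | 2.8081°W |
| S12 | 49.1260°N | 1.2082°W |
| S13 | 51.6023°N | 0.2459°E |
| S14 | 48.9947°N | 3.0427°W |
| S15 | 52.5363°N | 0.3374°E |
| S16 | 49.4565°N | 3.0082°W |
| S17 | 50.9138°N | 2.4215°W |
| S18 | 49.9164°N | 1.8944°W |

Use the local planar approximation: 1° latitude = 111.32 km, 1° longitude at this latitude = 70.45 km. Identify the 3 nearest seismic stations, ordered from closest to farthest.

Distances from 50.6508°N, 1.2055°W:
S4: √((1.4282·111.32)² + (0.3302·70.45)²) = √(25276.937395 + 541.148094) = 160.6801 km
S5: √((1.4632·111.32)² + (0.3988·70.45)²) = √(26531.009814 + 789.354873) = 165.2887 km
S6: √((-0.5262·111.32)² + (-0.7256·70.45)²) = √(3431.216193 + 2613.103087) = 77.7452 km
S7: √((-1.0762·111.32)² + (1.0061·70.45)²) = √(14352.659133 + 5023.938251) = 139.1998 km
S8: √((1.6921·111.32)² + (-0.5497·70.45)²) = √(35481.211985 + 1499.731346) = 192.3043 km
S9: √((-1.0736·111.32)² + (0.1980·70.45)²) = √(14283.393501 + 194.577391) = 120.3244 km
S10: √((-0.1769·111.32)² + (-0.0489·70.45)²) = √(387.794871 + 11.868059) = 19.9916 km
S11: √((0.5928·111.32)² + (-1.6026·70.45)²) = √(4354.745562 + 12747.125796) = 130.7741 km
S12: √((-1.5248·111.32)² + (-0.0027·70.45)²) = √(28811.917458 + 0.036182) = 169.7408 km
S13: √((0.9515·111.32)² + (1.4514·70.45)²) = √(11219.254004 + 10455.293586) = 147.2228 km
S14: √((-1.6561·111.32)² + (-1.8372·70.45)²) = √(33987.522622 + 16752.316457) = 225.2551 km
S15: √((1.8855·111.32)² + (1.5429·70.45)²) = √(44055.432466 + 11815.104114) = 236.3695 km
S16: √((-1.1943·111.32)² + (-1.8027·70.45)²) = √(17675.563169 + 16129.054610) = 183.8603 km
S17: √((0.2630·111.32)² + (-1.2160·70.45)²) = √(857.152098 + 7338.869156) = 90.5319 km
S18: √((-0.7344·111.32)² + (-0.6889·70.45)²) = √(6683.619720 + 2355.452574) = 95.0740 km
Sorted: S10 (19.9916 km) < S6 (77.7452 km) < S17 (90.5319 km) < S18 (95.0740 km) < S9 (120.3244 km) < …

S10, S6, S17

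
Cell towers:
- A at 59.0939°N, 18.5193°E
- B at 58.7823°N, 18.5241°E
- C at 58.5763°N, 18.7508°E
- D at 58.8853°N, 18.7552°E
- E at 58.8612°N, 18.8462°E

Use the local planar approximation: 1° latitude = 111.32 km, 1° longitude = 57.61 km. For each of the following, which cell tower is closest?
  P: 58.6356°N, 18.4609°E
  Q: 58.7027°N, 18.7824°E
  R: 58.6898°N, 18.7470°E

P→B; Q→C; R→C

P at 58.6356°N, 18.4609°E:
  A: √((0.4583·111.32)² + (0.0584·57.61)²) = √(2602.831834 + 11.319349) = 51.1288 km
  B: √((0.1467·111.32)² + (0.0632·57.61)²) = √(266.689933 + 13.256531) = 16.7316 km
  C: √((-0.0593·111.32)² + (0.2899·57.61)²) = √(43.576845 + 278.928044) = 17.9584 km
  D: √((0.2497·111.32)² + (0.2943·57.61)²) = √(772.651194 + 287.459241) = 32.5593 km
  E: √((0.2256·111.32)² + (0.3853·57.61)²) = √(630.702549 + 492.712713) = 33.5174 km
  → nearest: B (16.7316 km)
Q at 58.7027°N, 18.7824°E:
  A: √((0.3912·111.32)² + (-0.2631·57.61)²) = √(1896.461749 + 229.740439) = 46.1108 km
  B: √((0.0796·111.32)² + (-0.2583·57.61)²) = √(78.518597 + 221.434131) = 17.3191 km
  C: √((-0.1264·111.32)² + (-0.0316·57.61)²) = √(197.988763 + 3.314133) = 14.1881 km
  D: √((0.1826·111.32)² + (-0.0272·57.61)²) = √(413.188230 + 2.455464) = 20.3873 km
  E: √((0.1585·111.32)² + (0.0638·57.61)²) = √(311.318499 + 13.509433) = 18.0230 km
  → nearest: C (14.1881 km)
R at 58.6898°N, 18.7470°E:
  A: √((0.4041·111.32)² + (-0.2277·57.61)²) = √(2023.597323 + 172.076598) = 46.8580 km
  B: √((0.0925·111.32)² + (-0.2229·57.61)²) = √(106.030268 + 164.898190) = 16.4599 km
  C: √((-0.1135·111.32)² + (0.0038·57.61)²) = √(159.638676 + 0.047925) = 12.6367 km
  D: √((0.1955·111.32)² + (0.0082·57.61)²) = √(473.630781 + 0.223164) = 21.7682 km
  E: √((0.1714·111.32)² + (0.0992·57.61)²) = √(364.055864 + 32.660219) = 19.9177 km
  → nearest: C (12.6367 km)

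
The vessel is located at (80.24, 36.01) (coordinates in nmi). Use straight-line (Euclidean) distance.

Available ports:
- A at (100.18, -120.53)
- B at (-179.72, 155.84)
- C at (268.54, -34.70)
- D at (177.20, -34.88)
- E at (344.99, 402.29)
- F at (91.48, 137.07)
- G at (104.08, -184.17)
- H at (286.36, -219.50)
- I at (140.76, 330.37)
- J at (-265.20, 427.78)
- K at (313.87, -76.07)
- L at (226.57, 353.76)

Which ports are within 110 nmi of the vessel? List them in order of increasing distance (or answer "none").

F

Distances from (80.24, 36.01):
A: 157.80 nmi
B: 286.25 nmi
C: 201.14 nmi
D: 120.11 nmi
E: 451.94 nmi
F: 101.68 nmi
G: 221.47 nmi
H: 328.28 nmi
I: 300.52 nmi
J: 522.31 nmi
K: 259.12 nmi
L: 349.83 nmi
Threshold 110 nmi: F (101.68 nmi) is within range.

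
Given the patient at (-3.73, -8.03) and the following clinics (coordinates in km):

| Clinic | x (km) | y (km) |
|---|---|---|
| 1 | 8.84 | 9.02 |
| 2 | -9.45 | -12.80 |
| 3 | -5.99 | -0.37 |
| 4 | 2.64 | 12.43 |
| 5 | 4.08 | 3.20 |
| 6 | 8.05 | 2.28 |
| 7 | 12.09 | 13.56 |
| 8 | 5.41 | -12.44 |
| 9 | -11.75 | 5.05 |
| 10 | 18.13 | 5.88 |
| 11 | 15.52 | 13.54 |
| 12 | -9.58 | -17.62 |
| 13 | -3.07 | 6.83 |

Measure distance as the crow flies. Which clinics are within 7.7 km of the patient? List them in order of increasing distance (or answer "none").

Distances from (-3.73, -8.03):
1: 21.18 km
2: 7.45 km
3: 7.99 km
4: 21.43 km
5: 13.68 km
6: 15.65 km
7: 26.77 km
8: 10.15 km
9: 15.34 km
10: 25.91 km
11: 28.91 km
12: 11.23 km
13: 14.87 km
Threshold 7.7 km: 2 (7.45 km) is within range.

2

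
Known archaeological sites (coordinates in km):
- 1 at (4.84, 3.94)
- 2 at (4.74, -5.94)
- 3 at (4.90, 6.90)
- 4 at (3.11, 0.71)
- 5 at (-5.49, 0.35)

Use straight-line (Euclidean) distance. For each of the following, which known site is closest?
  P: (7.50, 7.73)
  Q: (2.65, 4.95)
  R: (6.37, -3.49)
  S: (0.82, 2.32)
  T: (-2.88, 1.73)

P→3; Q→1; R→2; S→4; T→5

P at (7.50, 7.73):
  1: √((-2.66)² + (-3.79)²) = √(7.0756 + 14.3641) = 4.63 km
  2: √((-2.76)² + (-13.67)²) = √(7.6176 + 186.8689) = 13.95 km
  3: √((-2.60)² + (-0.83)²) = √(6.7600 + 0.6889) = 2.73 km
  4: √((-4.39)² + (-7.02)²) = √(19.2721 + 49.2804) = 8.28 km
  5: √((-12.99)² + (-7.38)²) = √(168.7401 + 54.4644) = 14.94 km
  → nearest: 3 (2.73 km)
Q at (2.65, 4.95):
  1: √((2.19)² + (-1.01)²) = √(4.7961 + 1.0201) = 2.41 km
  2: √((2.09)² + (-10.89)²) = √(4.3681 + 118.5921) = 11.09 km
  3: √((2.25)² + (1.95)²) = √(5.0625 + 3.8025) = 2.98 km
  4: √((0.46)² + (-4.24)²) = √(0.2116 + 17.9776) = 4.26 km
  5: √((-8.14)² + (-4.60)²) = √(66.2596 + 21.1600) = 9.35 km
  → nearest: 1 (2.41 km)
R at (6.37, -3.49):
  1: √((-1.53)² + (7.43)²) = √(2.3409 + 55.2049) = 7.59 km
  2: √((-1.63)² + (-2.45)²) = √(2.6569 + 6.0025) = 2.94 km
  3: √((-1.47)² + (10.39)²) = √(2.1609 + 107.9521) = 10.49 km
  4: √((-3.26)² + (4.20)²) = √(10.6276 + 17.6400) = 5.32 km
  5: √((-11.86)² + (3.84)²) = √(140.6596 + 14.7456) = 12.47 km
  → nearest: 2 (2.94 km)
S at (0.82, 2.32):
  1: √((4.02)² + (1.62)²) = √(16.1604 + 2.6244) = 4.33 km
  2: √((3.92)² + (-8.26)²) = √(15.3664 + 68.2276) = 9.14 km
  3: √((4.08)² + (4.58)²) = √(16.6464 + 20.9764) = 6.13 km
  4: √((2.29)² + (-1.61)²) = √(5.2441 + 2.5921) = 2.80 km
  5: √((-6.31)² + (-1.97)²) = √(39.8161 + 3.8809) = 6.61 km
  → nearest: 4 (2.80 km)
T at (-2.88, 1.73):
  1: √((7.72)² + (2.21)²) = √(59.5984 + 4.8841) = 8.03 km
  2: √((7.62)² + (-7.67)²) = √(58.0644 + 58.8289) = 10.81 km
  3: √((7.78)² + (5.17)²) = √(60.5284 + 26.7289) = 9.34 km
  4: √((5.99)² + (-1.02)²) = √(35.8801 + 1.0404) = 6.08 km
  5: √((-2.61)² + (-1.38)²) = √(6.8121 + 1.9044) = 2.95 km
  → nearest: 5 (2.95 km)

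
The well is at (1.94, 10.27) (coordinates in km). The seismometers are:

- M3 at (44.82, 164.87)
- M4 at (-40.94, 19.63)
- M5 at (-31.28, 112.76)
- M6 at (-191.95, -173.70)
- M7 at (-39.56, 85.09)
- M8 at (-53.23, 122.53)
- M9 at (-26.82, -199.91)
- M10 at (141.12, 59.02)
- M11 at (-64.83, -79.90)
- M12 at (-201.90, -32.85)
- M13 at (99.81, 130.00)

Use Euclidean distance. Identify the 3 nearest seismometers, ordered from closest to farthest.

M4, M7, M5

Distances from (1.94, 10.27):
M3: 160.44 km
M4: 43.89 km
M5: 107.74 km
M6: 267.28 km
M7: 85.56 km
M8: 125.08 km
M9: 212.14 km
M10: 147.47 km
M11: 112.20 km
M12: 208.35 km
M13: 154.64 km
Sorted: M4 (43.89 km) < M7 (85.56 km) < M5 (107.74 km) < M11 (112.20 km) < M8 (125.08 km) < …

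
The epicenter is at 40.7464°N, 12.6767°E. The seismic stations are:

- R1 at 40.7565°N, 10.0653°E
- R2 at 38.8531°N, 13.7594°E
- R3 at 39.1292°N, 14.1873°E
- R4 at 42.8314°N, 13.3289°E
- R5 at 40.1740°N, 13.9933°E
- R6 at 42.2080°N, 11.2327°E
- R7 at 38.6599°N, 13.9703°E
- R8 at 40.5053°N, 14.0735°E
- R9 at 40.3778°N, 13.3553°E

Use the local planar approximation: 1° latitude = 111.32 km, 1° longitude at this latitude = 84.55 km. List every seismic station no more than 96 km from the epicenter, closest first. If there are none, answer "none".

Distances from 40.7464°N, 12.6767°E:
R1: √((0.0101·111.32)² + (-2.6114·84.55)²) = √(1.264122 + 48749.933030) = 220.7967 km
R2: √((-1.8933·111.32)² + (1.0827·84.55)²) = √(44420.686402 + 8379.989943) = 229.7840 km
R3: √((-1.6172·111.32)² + (1.5106·84.55)²) = √(32409.614153 + 16312.712593) = 220.7313 km
R4: √((2.0850·111.32)² + (0.6522·84.55)²) = √(53871.431245 + 3040.806695) = 238.5629 km
R5: √((-0.5724·111.32)² + (1.3166·84.55)²) = √(4060.183346 + 12391.815121) = 128.2653 km
R6: √((1.4616·111.32)² + (-1.4440·84.55)²) = √(26473.018553 + 14906.016936) = 203.4184 km
R7: √((-2.0865·111.32)² + (1.2936·84.55)²) = √(53948.971978 + 11962.645626) = 256.7326 km
R8: √((-0.2411·111.32)² + (1.3968·84.55)²) = √(720.345448 + 13947.477728) = 121.1108 km
R9: √((-0.3686·111.32)² + (0.6786·84.55)²) = √(1683.670324 + 3291.962918) = 70.5382 km
Threshold 96 km: R9 (70.5382 km) is within range.

R9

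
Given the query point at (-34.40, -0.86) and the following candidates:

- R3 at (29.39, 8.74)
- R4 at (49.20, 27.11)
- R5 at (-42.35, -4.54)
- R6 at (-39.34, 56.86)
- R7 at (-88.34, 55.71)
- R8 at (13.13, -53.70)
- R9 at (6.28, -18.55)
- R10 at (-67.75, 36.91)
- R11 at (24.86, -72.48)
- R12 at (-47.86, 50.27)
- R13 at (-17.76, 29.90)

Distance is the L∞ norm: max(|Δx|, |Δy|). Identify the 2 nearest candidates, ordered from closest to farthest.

R5, R13

Distances from (-34.40, -0.86):
R3: max(|63.79|, |9.60|) = 63.79
R4: max(|83.60|, |27.97|) = 83.60
R5: max(|-7.95|, |-3.68|) = 7.95
R6: max(|-4.94|, |57.72|) = 57.72
R7: max(|-53.94|, |56.57|) = 56.57
R8: max(|47.53|, |-52.84|) = 52.84
R9: max(|40.68|, |-17.69|) = 40.68
R10: max(|-33.35|, |37.77|) = 37.77
R11: max(|59.26|, |-71.62|) = 71.62
R12: max(|-13.46|, |51.13|) = 51.13
R13: max(|16.64|, |30.76|) = 30.76
Sorted: R5 (7.95) < R13 (30.76) < R10 (37.77) < R9 (40.68) < …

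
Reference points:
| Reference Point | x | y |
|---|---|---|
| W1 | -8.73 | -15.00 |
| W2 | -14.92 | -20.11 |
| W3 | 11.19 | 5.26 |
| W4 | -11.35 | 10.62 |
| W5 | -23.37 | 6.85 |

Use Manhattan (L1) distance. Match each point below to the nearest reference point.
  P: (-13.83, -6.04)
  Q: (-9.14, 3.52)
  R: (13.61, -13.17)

P→W1; Q→W4; R→W3

P at (-13.83, -6.04):
  W1: |5.10| + |-8.96| = 5.10 + 8.96 = 14.06
  W2: |-1.09| + |-14.07| = 1.09 + 14.07 = 15.16
  W3: |25.02| + |11.30| = 25.02 + 11.30 = 36.32
  W4: |2.48| + |16.66| = 2.48 + 16.66 = 19.14
  W5: |-9.54| + |12.89| = 9.54 + 12.89 = 22.43
  → nearest: W1 (14.06)
Q at (-9.14, 3.52):
  W1: |0.41| + |-18.52| = 0.41 + 18.52 = 18.93
  W2: |-5.78| + |-23.63| = 5.78 + 23.63 = 29.41
  W3: |20.33| + |1.74| = 20.33 + 1.74 = 22.07
  W4: |-2.21| + |7.10| = 2.21 + 7.10 = 9.31
  W5: |-14.23| + |3.33| = 14.23 + 3.33 = 17.56
  → nearest: W4 (9.31)
R at (13.61, -13.17):
  W1: |-22.34| + |-1.83| = 22.34 + 1.83 = 24.17
  W2: |-28.53| + |-6.94| = 28.53 + 6.94 = 35.47
  W3: |-2.42| + |18.43| = 2.42 + 18.43 = 20.85
  W4: |-24.96| + |23.79| = 24.96 + 23.79 = 48.75
  W5: |-36.98| + |20.02| = 36.98 + 20.02 = 57.00
  → nearest: W3 (20.85)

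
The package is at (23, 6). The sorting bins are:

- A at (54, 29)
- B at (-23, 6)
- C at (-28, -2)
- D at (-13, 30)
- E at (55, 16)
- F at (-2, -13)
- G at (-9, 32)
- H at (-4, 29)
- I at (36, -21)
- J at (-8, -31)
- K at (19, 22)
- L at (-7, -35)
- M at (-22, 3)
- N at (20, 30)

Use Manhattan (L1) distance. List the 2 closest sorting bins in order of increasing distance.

K, N

Distances from (23, 6):
A: |31| + |23| = 31 + 23 = 54
B: |-46| + |0| = 46 + 0 = 46
C: |-51| + |-8| = 51 + 8 = 59
D: |-36| + |24| = 36 + 24 = 60
E: |32| + |10| = 32 + 10 = 42
F: |-25| + |-19| = 25 + 19 = 44
G: |-32| + |26| = 32 + 26 = 58
H: |-27| + |23| = 27 + 23 = 50
I: |13| + |-27| = 13 + 27 = 40
J: |-31| + |-37| = 31 + 37 = 68
K: |-4| + |16| = 4 + 16 = 20
L: |-30| + |-41| = 30 + 41 = 71
M: |-45| + |-3| = 45 + 3 = 48
N: |-3| + |24| = 3 + 24 = 27
Sorted: K (20) < N (27) < I (40) < E (42) < …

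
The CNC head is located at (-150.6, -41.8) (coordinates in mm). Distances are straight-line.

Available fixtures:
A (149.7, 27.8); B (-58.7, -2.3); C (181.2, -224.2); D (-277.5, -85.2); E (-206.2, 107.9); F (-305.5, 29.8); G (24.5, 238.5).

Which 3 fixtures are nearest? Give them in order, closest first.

Distances from (-150.6, -41.8):
A: √((300.3)² + (69.6)²) = √(90180.090 + 4844.160) = 308.3 mm
B: √((91.9)² + (39.5)²) = √(8445.610 + 1560.250) = 100.0 mm
C: √((331.8)² + (-182.4)²) = √(110091.240 + 33269.760) = 378.6 mm
D: √((-126.9)² + (-43.4)²) = √(16103.610 + 1883.560) = 134.1 mm
E: √((-55.6)² + (149.7)²) = √(3091.360 + 22410.090) = 159.7 mm
F: √((-154.9)² + (71.6)²) = √(23994.010 + 5126.560) = 170.6 mm
G: √((175.1)² + (280.3)²) = √(30660.010 + 78568.090) = 330.5 mm
Sorted: B (100.0 mm) < D (134.1 mm) < E (159.7 mm) < F (170.6 mm) < A (308.3 mm) < …

B, D, E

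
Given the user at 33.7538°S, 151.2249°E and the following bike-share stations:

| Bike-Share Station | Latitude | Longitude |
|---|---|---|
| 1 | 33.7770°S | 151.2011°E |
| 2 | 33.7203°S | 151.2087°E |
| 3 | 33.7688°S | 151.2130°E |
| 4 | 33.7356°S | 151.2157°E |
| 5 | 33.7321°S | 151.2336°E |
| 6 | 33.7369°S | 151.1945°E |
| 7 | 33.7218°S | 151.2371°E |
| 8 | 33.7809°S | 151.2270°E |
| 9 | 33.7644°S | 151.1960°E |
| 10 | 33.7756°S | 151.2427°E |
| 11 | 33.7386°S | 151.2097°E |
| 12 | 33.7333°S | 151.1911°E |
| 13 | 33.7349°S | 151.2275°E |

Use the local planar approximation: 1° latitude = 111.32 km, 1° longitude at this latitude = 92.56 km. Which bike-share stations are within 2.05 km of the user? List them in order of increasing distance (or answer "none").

Distances from 33.7538°S, 151.2249°E:
1: √((-0.0232·111.32)² + (-0.0238·92.56)²) = √(6.669947 + 4.852892) = 3.3945 km
2: √((0.0335·111.32)² + (-0.0162·92.56)²) = √(13.907082 + 2.248416) = 4.0194 km
3: √((-0.0150·111.32)² + (-0.0119·92.56)²) = √(2.788232 + 1.213223) = 2.0004 km
4: √((0.0182·111.32)² + (-0.0092·92.56)²) = √(4.104773 + 0.725141) = 2.1977 km
5: √((0.0217·111.32)² + (0.0087·92.56)²) = √(5.835336 + 0.648463) = 2.5463 km
6: √((0.0169·111.32)² + (-0.0304·92.56)²) = √(3.539320 + 7.917606) = 3.3848 km
7: √((0.0320·111.32)² + (0.0122·92.56)²) = √(12.689554 + 1.275165) = 3.7369 km
8: √((-0.0271·111.32)² + (0.0021·92.56)²) = √(9.100913 + 0.037782) = 3.0230 km
9: √((-0.0106·111.32)² + (-0.0289·92.56)²) = √(1.392381 + 7.155539) = 2.9237 km
10: √((-0.0218·111.32)² + (0.0178·92.56)²) = √(5.889242 + 2.714480) = 2.9332 km
11: √((0.0152·111.32)² + (-0.0152·92.56)²) = √(2.863081 + 1.979401) = 2.2006 km
12: √((0.0205·111.32)² + (-0.0338·92.56)²) = √(5.207798 + 9.787687) = 3.8724 km
13: √((0.0189·111.32)² + (0.0026·92.56)²) = √(4.426597 + 0.057915) = 2.1177 km
Threshold 2.05 km: 3 (2.0004 km) is within range.

3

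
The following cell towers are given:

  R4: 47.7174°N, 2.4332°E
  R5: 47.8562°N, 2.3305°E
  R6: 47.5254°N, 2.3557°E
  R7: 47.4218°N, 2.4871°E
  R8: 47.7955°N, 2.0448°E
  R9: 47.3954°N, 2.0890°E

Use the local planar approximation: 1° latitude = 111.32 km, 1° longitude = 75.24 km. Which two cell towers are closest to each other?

R6 and R7

Pairwise distances:
R6–R7: 15.1904 km
R4–R5: 17.2757 km
R4–R6: 22.1546 km
R5–R8: 22.5331 km
R6–R9: 24.7405 km
R7–R9: 30.0969 km
R4–R8: 30.4891 km
R4–R7: 33.1552 km
R5–R6: 36.8734 km
R6–R8: 38.0952 km
R4–R9: 44.2216 km
R8–R9: 44.6631 km
R5–R7: 49.7722 km
R7–R8: 53.2734 km
R5–R9: 54.4194 km
Closest pair: R6–R7 at 15.1904 km.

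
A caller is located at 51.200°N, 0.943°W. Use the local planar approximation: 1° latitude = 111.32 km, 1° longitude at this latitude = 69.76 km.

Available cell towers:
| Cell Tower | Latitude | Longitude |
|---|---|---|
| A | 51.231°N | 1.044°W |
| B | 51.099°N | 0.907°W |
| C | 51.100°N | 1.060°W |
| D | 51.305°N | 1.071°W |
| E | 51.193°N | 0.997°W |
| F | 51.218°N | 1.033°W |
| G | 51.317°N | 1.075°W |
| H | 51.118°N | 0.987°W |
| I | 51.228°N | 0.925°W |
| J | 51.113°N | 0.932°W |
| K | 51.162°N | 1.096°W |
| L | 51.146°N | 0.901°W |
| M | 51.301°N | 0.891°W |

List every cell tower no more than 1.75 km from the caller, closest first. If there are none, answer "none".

none

Distances from 51.200°N, 0.943°W:
A: √((0.031·111.32)² + (-0.101·69.76)²) = √(11.90885 + 49.64273) = 7.845 km
B: √((-0.101·111.32)² + (0.036·69.76)²) = √(126.41224 + 6.30693) = 11.520 km
C: √((-0.100·111.32)² + (-0.117·69.76)²) = √(123.92142 + 66.61694) = 13.804 km
D: √((0.105·111.32)² + (-0.128·69.76)²) = √(136.62337 + 79.73204) = 14.709 km
E: √((-0.007·111.32)² + (-0.054·69.76)²) = √(0.60721 + 14.19059) = 3.847 km
F: √((0.018·111.32)² + (-0.090·69.76)²) = √(4.01505 + 39.41831) = 6.590 km
G: √((0.117·111.32)² + (-0.132·69.76)²) = √(169.63604 + 84.79316) = 15.951 km
H: √((-0.082·111.32)² + (-0.044·69.76)²) = √(83.32477 + 9.42146) = 9.630 km
I: √((0.028·111.32)² + (0.018·69.76)²) = √(9.71544 + 1.57673) = 3.360 km
J: √((-0.087·111.32)² + (0.011·69.76)²) = √(93.79613 + 0.58884) = 9.715 km
K: √((-0.038·111.32)² + (-0.153·69.76)²) = √(17.89425 + 113.91891) = 11.481 km
L: √((-0.054·111.32)² + (0.042·69.76)²) = √(36.13549 + 8.58443) = 6.687 km
M: √((0.101·111.32)² + (0.052·69.76)²) = √(126.41224 + 13.15890) = 11.814 km
Threshold 1.75 km: none within range.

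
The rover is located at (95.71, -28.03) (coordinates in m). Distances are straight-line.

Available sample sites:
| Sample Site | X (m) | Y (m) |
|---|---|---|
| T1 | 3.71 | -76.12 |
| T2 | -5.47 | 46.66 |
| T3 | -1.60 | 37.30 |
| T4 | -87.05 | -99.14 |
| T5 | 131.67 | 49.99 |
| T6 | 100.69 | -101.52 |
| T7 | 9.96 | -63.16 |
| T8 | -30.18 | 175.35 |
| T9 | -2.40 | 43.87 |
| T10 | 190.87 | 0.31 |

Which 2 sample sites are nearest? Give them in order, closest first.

T6, T5

Distances from (95.71, -28.03):
T1: √((-92.00)² + (-48.09)²) = √(8464.0000 + 2312.6481) = 103.81 m
T2: √((-101.18)² + (74.69)²) = √(10237.3924 + 5578.5961) = 125.76 m
T3: √((-97.31)² + (65.33)²) = √(9469.2361 + 4268.0089) = 117.21 m
T4: √((-182.76)² + (-71.11)²) = √(33401.2176 + 5056.6321) = 196.11 m
T5: √((35.96)² + (78.02)²) = √(1293.1216 + 6087.1204) = 85.91 m
T6: √((4.98)² + (-73.49)²) = √(24.8004 + 5400.7801) = 73.66 m
T7: √((-85.75)² + (-35.13)²) = √(7353.0625 + 1234.1169) = 92.67 m
T8: √((-125.89)² + (203.38)²) = √(15848.2921 + 41363.4244) = 239.19 m
T9: √((-98.11)² + (71.90)²) = √(9625.5721 + 5169.6100) = 121.64 m
T10: √((95.16)² + (28.34)²) = √(9055.4256 + 803.1556) = 99.29 m
Sorted: T6 (73.66 m) < T5 (85.91 m) < T7 (92.67 m) < T10 (99.29 m) < …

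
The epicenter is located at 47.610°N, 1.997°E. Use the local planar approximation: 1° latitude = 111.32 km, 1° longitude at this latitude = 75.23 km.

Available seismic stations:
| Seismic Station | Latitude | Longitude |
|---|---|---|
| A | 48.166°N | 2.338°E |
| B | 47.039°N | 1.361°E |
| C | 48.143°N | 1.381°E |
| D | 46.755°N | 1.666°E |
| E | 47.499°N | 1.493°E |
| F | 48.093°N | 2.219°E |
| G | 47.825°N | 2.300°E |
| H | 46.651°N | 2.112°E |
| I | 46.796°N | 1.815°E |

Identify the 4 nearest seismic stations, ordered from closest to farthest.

Distances from 47.610°N, 1.997°E:
A: √((0.556·111.32)² + (0.341·75.23)²) = √(3830.85733 + 658.09847) = 67.000 km
B: √((-0.571·111.32)² + (-0.636·75.23)²) = √(4040.34650 + 2289.26651) = 79.559 km
C: √((0.533·111.32)² + (-0.616·75.23)²) = √(3520.47134 + 2147.55131) = 75.286 km
D: √((-0.855·111.32)² + (-0.331·75.23)²) = √(9058.96590 + 620.06628) = 98.382 km
E: √((-0.111·111.32)² + (-0.504·75.23)²) = √(152.68359 + 1437.61699) = 39.879 km
F: √((0.483·111.32)² + (0.222·75.23)²) = √(2890.95051 + 278.92541) = 56.302 km
G: √((0.215·111.32)² + (0.303·75.23)²) = √(572.82678 + 519.59789) = 33.052 km
H: √((-0.959·111.32)² + (0.115·75.23)²) = √(11396.81791 + 74.84759) = 107.106 km
I: √((-0.814·111.32)² + (-0.182·75.23)²) = √(8210.98399 + 187.46703) = 91.643 km
Sorted: G (33.052 km) < E (39.879 km) < F (56.302 km) < A (67.000 km) < C (75.286 km) < B (79.559 km) < …

G, E, F, A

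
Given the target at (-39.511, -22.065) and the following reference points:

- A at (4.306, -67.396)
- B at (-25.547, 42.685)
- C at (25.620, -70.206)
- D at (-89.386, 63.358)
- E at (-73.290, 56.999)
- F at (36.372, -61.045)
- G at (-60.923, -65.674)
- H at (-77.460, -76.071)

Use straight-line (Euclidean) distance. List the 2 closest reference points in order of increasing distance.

G, A

Distances from (-39.511, -22.065):
A: √((43.817)² + (-45.331)²) = √(1919.92949 + 2054.89956) = 63.046
B: √((13.964)² + (64.750)²) = √(194.99330 + 4192.56250) = 66.239
C: √((65.131)² + (-48.141)²) = √(4242.04716 + 2317.55588) = 80.991
D: √((-49.875)² + (85.423)²) = √(2487.51562 + 7297.08893) = 98.917
E: √((-33.779)² + (79.064)²) = √(1141.02084 + 6251.11610) = 85.978
F: √((75.883)² + (-38.980)²) = √(5758.22969 + 1519.44040) = 85.309
G: √((-21.412)² + (-43.609)²) = √(458.47374 + 1901.74488) = 48.582
H: √((-37.949)² + (-54.006)²) = √(1440.12660 + 2916.64804) = 66.006
Sorted: G (48.582) < A (63.046) < H (66.006) < B (66.239) < …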